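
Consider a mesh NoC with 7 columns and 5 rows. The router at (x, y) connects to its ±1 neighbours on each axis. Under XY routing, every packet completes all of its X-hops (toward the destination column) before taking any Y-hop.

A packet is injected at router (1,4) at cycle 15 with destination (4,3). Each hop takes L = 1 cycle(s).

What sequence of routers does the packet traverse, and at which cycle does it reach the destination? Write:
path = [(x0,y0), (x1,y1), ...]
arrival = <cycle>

t=15: at (1,4)
t=16: at (2,4) after E
t=17: at (3,4) after E
t=18: at (4,4) after E
t=19: at (4,3) after S

path = [(1,4), (2,4), (3,4), (4,4), (4,3)]
arrival = 19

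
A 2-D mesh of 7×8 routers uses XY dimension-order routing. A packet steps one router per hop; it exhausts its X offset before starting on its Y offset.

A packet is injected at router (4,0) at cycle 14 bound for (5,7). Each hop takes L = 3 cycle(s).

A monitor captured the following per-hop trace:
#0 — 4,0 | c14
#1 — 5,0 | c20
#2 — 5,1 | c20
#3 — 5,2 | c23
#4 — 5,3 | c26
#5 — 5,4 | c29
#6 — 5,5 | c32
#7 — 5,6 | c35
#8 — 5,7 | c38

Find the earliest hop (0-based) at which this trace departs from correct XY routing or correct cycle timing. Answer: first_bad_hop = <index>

first_bad_hop = 1

check 1→ d=(1,0) cyc+6: BAD: Δcyc=6≠L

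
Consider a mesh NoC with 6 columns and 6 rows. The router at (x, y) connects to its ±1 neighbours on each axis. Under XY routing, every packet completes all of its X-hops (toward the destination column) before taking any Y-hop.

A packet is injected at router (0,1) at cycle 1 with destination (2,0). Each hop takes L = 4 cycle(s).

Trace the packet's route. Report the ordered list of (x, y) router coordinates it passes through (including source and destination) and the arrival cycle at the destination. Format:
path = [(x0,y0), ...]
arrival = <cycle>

path = [(0,1), (1,1), (2,1), (2,0)]
arrival = 13

t=1: at (0,1)
t=5: at (1,1) after E
t=9: at (2,1) after E
t=13: at (2,0) after S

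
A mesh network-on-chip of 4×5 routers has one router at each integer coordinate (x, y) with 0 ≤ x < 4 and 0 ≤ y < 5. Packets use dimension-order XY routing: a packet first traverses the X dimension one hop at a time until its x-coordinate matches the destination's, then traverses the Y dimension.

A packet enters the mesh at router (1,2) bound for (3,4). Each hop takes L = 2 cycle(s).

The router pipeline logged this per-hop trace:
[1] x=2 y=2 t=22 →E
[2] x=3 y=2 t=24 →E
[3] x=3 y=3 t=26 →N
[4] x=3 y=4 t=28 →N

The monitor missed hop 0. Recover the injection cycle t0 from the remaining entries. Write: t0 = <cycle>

t0 = 20

The first recorded entry is hop 1 at cycle 22.
Therefore t0 = 22 − L = 20.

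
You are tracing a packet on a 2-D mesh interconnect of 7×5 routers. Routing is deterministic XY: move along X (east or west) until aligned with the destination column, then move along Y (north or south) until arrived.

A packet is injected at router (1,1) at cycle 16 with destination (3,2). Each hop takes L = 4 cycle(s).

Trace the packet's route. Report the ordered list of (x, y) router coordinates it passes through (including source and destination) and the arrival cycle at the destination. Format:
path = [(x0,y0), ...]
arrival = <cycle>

  0. router=(1,1) cycle=16 (inject)
  1. router=(2,1) cycle=20 dir=E
  2. router=(3,1) cycle=24 dir=E
  3. router=(3,2) cycle=28 dir=N

path = [(1,1), (2,1), (3,1), (3,2)]
arrival = 28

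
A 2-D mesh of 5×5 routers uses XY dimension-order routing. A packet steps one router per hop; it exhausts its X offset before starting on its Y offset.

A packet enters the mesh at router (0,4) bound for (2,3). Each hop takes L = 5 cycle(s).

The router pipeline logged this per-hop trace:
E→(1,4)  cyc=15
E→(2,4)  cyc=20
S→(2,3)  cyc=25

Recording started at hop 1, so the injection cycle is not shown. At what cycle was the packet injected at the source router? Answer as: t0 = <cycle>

The first recorded entry is hop 1 at cycle 15.
t0 = cyc[1] − L = 15 − 5 = 10.

t0 = 10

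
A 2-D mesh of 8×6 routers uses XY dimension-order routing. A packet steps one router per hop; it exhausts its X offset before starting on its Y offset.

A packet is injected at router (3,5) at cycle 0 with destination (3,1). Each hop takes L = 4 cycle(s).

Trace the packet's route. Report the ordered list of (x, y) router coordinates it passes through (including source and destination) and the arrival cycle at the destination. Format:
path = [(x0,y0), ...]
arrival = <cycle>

path = [(3,5), (3,4), (3,3), (3,2), (3,1)]
arrival = 16

[0] x=3 y=5 t=0
[1] x=3 y=4 t=4 →S
[2] x=3 y=3 t=8 →S
[3] x=3 y=2 t=12 →S
[4] x=3 y=1 t=16 →S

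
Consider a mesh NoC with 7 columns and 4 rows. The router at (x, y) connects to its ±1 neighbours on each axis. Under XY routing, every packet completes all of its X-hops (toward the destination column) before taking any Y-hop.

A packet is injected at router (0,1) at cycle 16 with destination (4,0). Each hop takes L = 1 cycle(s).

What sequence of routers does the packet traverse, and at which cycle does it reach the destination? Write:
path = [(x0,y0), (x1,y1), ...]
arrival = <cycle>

path = [(0,1), (1,1), (2,1), (3,1), (4,1), (4,0)]
arrival = 21

[0] x=0 y=1 t=16
[1] x=1 y=1 t=17 →E
[2] x=2 y=1 t=18 →E
[3] x=3 y=1 t=19 →E
[4] x=4 y=1 t=20 →E
[5] x=4 y=0 t=21 →S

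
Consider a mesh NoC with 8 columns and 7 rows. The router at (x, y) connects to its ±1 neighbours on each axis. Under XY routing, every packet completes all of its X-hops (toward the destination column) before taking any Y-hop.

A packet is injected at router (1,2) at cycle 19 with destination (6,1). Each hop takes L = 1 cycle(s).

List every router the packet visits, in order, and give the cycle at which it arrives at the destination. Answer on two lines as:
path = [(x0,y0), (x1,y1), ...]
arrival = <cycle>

path = [(1,2), (2,2), (3,2), (4,2), (5,2), (6,2), (6,1)]
arrival = 25

t=19: at (1,2)
t=20: at (2,2) after E
t=21: at (3,2) after E
t=22: at (4,2) after E
t=23: at (5,2) after E
t=24: at (6,2) after E
t=25: at (6,1) after S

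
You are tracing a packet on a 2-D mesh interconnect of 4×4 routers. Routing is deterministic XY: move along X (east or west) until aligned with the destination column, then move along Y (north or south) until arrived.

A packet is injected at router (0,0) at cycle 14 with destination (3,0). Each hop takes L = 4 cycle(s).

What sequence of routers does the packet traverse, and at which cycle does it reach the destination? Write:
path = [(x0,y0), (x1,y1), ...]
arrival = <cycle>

path = [(0,0), (1,0), (2,0), (3,0)]
arrival = 26

[0] x=0 y=0 t=14
[1] x=1 y=0 t=18 →E
[2] x=2 y=0 t=22 →E
[3] x=3 y=0 t=26 →E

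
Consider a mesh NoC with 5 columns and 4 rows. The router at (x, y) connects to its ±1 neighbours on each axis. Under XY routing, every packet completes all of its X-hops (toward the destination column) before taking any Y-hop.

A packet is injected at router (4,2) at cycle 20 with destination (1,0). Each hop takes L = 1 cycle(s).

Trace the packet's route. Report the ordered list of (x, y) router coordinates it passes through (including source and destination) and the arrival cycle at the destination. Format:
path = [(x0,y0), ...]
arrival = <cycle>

path = [(4,2), (3,2), (2,2), (1,2), (1,1), (1,0)]
arrival = 25

src (4,2)  cyc=20
W→(3,2)  cyc=21
W→(2,2)  cyc=22
W→(1,2)  cyc=23
S→(1,1)  cyc=24
S→(1,0)  cyc=25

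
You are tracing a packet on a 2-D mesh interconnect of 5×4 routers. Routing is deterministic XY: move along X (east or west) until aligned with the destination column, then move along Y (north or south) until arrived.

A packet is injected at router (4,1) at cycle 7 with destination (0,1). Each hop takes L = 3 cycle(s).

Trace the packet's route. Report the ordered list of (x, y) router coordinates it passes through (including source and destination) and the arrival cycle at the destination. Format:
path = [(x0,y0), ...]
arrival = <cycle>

hop 0: (4,1) @ cyc 7
hop 1: (3,1) @ cyc 10  [W]
hop 2: (2,1) @ cyc 13  [W]
hop 3: (1,1) @ cyc 16  [W]
hop 4: (0,1) @ cyc 19  [W]

path = [(4,1), (3,1), (2,1), (1,1), (0,1)]
arrival = 19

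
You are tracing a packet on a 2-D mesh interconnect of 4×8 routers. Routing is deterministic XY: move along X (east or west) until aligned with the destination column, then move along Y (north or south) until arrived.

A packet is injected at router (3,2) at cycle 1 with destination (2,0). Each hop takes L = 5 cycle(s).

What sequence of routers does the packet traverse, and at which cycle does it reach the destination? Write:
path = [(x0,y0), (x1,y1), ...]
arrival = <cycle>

path = [(3,2), (2,2), (2,1), (2,0)]
arrival = 16

#0 — 3,2 | c1
#1 — 2,2 | c6 | W
#2 — 2,1 | c11 | S
#3 — 2,0 | c16 | S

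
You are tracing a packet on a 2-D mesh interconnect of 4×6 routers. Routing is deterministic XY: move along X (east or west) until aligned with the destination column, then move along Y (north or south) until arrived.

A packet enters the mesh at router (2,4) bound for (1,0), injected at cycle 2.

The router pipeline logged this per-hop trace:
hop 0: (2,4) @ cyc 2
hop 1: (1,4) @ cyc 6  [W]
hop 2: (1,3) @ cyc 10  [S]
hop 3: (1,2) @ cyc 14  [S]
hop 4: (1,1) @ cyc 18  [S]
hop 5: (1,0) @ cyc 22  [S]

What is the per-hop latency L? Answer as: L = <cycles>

L = 4

Δcyc across hop 0→1: 6 − 2 = 4.
Each hop adds L, hence L = 4.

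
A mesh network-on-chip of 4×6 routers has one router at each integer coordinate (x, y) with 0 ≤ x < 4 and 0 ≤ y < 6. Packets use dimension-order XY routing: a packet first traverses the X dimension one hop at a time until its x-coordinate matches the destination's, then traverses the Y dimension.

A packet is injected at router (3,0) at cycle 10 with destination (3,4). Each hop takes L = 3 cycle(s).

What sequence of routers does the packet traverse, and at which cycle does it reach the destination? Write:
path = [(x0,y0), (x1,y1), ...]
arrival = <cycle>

t=10: at (3,0)
t=13: at (3,1) after N
t=16: at (3,2) after N
t=19: at (3,3) after N
t=22: at (3,4) after N

path = [(3,0), (3,1), (3,2), (3,3), (3,4)]
arrival = 22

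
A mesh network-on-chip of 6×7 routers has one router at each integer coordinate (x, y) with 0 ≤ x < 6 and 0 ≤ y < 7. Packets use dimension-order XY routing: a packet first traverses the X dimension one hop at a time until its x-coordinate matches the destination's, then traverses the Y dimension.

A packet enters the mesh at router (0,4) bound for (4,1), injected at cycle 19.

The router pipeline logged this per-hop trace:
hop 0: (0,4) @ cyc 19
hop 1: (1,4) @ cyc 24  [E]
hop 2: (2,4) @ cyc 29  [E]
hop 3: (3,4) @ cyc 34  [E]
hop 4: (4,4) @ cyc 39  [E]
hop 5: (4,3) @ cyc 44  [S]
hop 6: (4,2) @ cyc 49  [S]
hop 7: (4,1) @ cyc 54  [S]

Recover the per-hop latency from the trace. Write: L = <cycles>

cyc[1] − cyc[0] = 24 − 19 = 5.
One hop costs L cycles, so L = 5.

L = 5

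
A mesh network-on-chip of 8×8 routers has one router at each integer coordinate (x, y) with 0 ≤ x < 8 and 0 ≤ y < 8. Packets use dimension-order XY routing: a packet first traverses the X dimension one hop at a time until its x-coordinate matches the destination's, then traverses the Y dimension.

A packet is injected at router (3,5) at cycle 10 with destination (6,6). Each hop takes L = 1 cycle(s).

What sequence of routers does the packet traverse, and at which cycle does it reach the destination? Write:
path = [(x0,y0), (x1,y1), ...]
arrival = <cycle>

path = [(3,5), (4,5), (5,5), (6,5), (6,6)]
arrival = 14

[0] x=3 y=5 t=10
[1] x=4 y=5 t=11 →E
[2] x=5 y=5 t=12 →E
[3] x=6 y=5 t=13 →E
[4] x=6 y=6 t=14 →N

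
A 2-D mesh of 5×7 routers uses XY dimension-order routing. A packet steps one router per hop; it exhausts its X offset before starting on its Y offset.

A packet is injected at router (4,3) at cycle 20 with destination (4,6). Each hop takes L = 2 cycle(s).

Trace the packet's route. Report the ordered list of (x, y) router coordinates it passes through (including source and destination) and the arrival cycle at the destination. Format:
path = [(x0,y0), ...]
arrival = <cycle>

hop 0: (4,3) @ cyc 20
hop 1: (4,4) @ cyc 22  [N]
hop 2: (4,5) @ cyc 24  [N]
hop 3: (4,6) @ cyc 26  [N]

path = [(4,3), (4,4), (4,5), (4,6)]
arrival = 26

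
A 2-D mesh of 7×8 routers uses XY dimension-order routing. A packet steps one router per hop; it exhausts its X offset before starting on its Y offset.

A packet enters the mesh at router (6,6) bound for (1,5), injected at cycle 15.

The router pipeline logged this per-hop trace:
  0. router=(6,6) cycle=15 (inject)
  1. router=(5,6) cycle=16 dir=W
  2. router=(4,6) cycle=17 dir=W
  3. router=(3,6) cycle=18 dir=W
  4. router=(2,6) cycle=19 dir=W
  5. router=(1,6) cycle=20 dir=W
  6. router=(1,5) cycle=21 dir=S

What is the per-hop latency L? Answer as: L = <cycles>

From hop 0 (15) to hop 1 (16): +1 cycles.
That increment is L by definition: L = 1.

L = 1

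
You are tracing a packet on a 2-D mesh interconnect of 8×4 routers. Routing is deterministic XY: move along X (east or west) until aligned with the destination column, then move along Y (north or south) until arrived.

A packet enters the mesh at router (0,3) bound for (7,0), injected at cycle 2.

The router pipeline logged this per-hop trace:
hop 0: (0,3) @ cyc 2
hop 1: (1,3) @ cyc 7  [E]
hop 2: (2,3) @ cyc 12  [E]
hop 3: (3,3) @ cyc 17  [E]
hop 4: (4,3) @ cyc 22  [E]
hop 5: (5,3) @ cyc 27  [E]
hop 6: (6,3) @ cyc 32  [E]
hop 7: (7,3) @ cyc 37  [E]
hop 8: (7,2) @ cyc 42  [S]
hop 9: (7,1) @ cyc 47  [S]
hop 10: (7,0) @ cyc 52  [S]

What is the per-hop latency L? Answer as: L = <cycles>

Between hops 0 and 1 the cycle counter advances 7 − 2 = 5.
One hop costs L cycles, so L = 5.

L = 5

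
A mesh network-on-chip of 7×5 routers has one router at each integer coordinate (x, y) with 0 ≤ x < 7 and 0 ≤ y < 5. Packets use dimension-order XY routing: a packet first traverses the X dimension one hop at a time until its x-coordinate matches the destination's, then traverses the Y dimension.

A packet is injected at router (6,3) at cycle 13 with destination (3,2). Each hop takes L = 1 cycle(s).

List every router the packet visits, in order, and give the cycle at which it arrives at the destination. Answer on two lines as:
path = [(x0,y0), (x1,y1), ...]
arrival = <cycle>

path = [(6,3), (5,3), (4,3), (3,3), (3,2)]
arrival = 17

  0. router=(6,3) cycle=13 (inject)
  1. router=(5,3) cycle=14 dir=W
  2. router=(4,3) cycle=15 dir=W
  3. router=(3,3) cycle=16 dir=W
  4. router=(3,2) cycle=17 dir=S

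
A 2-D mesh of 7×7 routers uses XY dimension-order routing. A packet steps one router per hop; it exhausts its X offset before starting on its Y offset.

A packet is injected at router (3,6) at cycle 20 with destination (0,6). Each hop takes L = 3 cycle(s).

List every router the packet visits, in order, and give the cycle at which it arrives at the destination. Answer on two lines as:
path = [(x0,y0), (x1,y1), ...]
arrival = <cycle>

path = [(3,6), (2,6), (1,6), (0,6)]
arrival = 29

hop 0: (3,6) @ cyc 20
hop 1: (2,6) @ cyc 23  [W]
hop 2: (1,6) @ cyc 26  [W]
hop 3: (0,6) @ cyc 29  [W]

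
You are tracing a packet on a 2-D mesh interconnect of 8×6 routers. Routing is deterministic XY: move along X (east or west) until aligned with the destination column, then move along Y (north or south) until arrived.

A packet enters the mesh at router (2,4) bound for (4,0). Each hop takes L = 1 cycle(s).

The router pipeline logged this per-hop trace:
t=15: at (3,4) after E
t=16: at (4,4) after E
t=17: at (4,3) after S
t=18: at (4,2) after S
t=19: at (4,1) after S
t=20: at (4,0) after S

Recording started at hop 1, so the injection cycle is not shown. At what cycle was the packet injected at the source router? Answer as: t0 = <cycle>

t0 = 14

The first recorded entry is hop 1 at cycle 15.
Subtract one hop: t0 = 15 − 1 = 14.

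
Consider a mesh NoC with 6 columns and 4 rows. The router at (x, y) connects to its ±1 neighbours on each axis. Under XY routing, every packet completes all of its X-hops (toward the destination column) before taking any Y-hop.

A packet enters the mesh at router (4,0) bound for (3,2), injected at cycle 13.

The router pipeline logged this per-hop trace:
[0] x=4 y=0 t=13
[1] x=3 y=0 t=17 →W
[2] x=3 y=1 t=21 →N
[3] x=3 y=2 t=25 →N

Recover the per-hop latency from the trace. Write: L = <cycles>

From hop 0 (13) to hop 1 (17): +4 cycles.
Each hop adds L, hence L = 4.

L = 4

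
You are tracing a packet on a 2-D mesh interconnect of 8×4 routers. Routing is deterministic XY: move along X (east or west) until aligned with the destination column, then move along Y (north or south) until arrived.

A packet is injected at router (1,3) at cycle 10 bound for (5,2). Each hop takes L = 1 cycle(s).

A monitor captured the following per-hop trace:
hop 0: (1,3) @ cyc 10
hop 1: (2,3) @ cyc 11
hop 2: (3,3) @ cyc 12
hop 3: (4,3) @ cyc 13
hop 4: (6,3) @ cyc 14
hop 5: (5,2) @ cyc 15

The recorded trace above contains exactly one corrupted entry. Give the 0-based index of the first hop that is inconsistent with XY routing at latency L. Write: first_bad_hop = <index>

check 1→ d=(1,0) cyc+1: ok
check 2→ d=(1,0) cyc+1: ok
check 3→ d=(1,0) cyc+1: ok
check 4→ d=(2,0) cyc+1: BAD: non-unit step

first_bad_hop = 4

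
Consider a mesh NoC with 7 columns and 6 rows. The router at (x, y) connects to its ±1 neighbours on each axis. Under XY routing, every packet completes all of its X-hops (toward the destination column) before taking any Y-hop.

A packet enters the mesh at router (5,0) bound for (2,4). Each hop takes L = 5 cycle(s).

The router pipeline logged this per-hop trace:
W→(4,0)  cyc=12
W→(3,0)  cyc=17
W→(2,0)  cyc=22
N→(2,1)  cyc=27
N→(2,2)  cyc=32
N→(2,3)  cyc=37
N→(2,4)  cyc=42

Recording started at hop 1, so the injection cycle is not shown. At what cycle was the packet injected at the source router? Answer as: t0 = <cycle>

t0 = 7

Hop 1 reached at cycle 12; hop k is at t0 + k·L.
t0 = cyc[1] − L = 12 − 5 = 7.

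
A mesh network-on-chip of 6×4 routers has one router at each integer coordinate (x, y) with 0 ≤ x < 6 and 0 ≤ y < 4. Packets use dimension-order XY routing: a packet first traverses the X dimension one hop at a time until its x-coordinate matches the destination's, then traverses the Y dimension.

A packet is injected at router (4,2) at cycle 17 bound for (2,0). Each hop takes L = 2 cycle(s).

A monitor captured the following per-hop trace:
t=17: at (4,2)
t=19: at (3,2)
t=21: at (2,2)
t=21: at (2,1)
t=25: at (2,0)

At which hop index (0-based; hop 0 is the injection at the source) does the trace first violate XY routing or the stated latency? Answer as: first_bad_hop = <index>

first_bad_hop = 3

[1] (-1,+0) / 2c ⇒ ok
[2] (-1,+0) / 2c ⇒ ok
[3] (+0,-1) / 0c ⇒ BAD: Δcyc=0≠L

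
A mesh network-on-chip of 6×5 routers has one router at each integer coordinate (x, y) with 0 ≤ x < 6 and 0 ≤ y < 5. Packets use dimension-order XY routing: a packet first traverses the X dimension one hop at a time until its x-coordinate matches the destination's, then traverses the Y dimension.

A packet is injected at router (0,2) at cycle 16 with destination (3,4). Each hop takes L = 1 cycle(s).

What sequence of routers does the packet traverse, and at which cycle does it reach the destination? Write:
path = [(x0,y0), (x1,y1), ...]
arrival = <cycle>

path = [(0,2), (1,2), (2,2), (3,2), (3,3), (3,4)]
arrival = 21

hop 0: (0,2) @ cyc 16
hop 1: (1,2) @ cyc 17  [E]
hop 2: (2,2) @ cyc 18  [E]
hop 3: (3,2) @ cyc 19  [E]
hop 4: (3,3) @ cyc 20  [N]
hop 5: (3,4) @ cyc 21  [N]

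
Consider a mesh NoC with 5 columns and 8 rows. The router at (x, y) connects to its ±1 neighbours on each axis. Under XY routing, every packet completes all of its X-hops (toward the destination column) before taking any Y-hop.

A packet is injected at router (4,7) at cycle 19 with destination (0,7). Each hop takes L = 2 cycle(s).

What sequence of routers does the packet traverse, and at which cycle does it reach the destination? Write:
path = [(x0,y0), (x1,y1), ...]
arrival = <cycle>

path = [(4,7), (3,7), (2,7), (1,7), (0,7)]
arrival = 27

src (4,7)  cyc=19
W→(3,7)  cyc=21
W→(2,7)  cyc=23
W→(1,7)  cyc=25
W→(0,7)  cyc=27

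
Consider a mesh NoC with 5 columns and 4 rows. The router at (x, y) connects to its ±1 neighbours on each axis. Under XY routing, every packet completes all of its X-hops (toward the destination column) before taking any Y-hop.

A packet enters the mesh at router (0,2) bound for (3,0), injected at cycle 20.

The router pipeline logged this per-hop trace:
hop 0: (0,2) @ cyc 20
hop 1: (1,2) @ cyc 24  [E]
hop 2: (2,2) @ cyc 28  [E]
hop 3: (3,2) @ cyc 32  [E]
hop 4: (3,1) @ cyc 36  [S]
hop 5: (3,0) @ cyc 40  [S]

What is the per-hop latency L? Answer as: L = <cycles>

cyc[1] − cyc[0] = 24 − 20 = 4.
One hop costs L cycles, so L = 4.

L = 4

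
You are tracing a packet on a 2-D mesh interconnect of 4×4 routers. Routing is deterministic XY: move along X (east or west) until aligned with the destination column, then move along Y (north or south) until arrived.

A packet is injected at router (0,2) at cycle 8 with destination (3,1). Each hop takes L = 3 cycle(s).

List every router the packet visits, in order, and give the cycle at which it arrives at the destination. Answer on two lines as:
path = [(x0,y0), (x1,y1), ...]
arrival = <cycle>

  0. router=(0,2) cycle=8 (inject)
  1. router=(1,2) cycle=11 dir=E
  2. router=(2,2) cycle=14 dir=E
  3. router=(3,2) cycle=17 dir=E
  4. router=(3,1) cycle=20 dir=S

path = [(0,2), (1,2), (2,2), (3,2), (3,1)]
arrival = 20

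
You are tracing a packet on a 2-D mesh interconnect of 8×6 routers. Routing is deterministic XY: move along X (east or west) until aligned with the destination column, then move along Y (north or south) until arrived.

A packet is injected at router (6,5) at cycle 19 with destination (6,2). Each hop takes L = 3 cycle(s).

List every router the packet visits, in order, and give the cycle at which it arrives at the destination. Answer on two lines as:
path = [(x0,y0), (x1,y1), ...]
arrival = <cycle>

t=19: at (6,5)
t=22: at (6,4) after S
t=25: at (6,3) after S
t=28: at (6,2) after S

path = [(6,5), (6,4), (6,3), (6,2)]
arrival = 28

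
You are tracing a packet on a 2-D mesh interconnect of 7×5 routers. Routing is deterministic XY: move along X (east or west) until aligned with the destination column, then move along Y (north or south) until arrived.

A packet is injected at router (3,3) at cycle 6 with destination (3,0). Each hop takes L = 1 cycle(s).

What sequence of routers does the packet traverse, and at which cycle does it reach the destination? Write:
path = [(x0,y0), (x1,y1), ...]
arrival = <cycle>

path = [(3,3), (3,2), (3,1), (3,0)]
arrival = 9

t=6: at (3,3)
t=7: at (3,2) after S
t=8: at (3,1) after S
t=9: at (3,0) after S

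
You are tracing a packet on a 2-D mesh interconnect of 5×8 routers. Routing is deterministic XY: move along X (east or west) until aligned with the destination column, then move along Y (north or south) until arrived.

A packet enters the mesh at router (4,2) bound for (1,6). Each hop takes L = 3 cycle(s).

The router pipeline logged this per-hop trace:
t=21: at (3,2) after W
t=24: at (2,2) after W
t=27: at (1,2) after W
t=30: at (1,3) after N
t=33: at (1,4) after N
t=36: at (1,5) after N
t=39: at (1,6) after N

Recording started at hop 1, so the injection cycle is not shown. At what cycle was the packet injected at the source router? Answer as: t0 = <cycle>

t0 = 18

The first recorded entry is hop 1 at cycle 21.
t0 = cyc[1] − L = 21 − 3 = 18.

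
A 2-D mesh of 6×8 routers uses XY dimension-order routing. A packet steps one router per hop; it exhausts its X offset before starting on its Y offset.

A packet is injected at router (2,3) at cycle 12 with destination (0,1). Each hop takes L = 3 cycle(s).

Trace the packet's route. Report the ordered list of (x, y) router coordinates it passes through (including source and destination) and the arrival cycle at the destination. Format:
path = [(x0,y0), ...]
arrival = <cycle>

path = [(2,3), (1,3), (0,3), (0,2), (0,1)]
arrival = 24

  0. router=(2,3) cycle=12 (inject)
  1. router=(1,3) cycle=15 dir=W
  2. router=(0,3) cycle=18 dir=W
  3. router=(0,2) cycle=21 dir=S
  4. router=(0,1) cycle=24 dir=S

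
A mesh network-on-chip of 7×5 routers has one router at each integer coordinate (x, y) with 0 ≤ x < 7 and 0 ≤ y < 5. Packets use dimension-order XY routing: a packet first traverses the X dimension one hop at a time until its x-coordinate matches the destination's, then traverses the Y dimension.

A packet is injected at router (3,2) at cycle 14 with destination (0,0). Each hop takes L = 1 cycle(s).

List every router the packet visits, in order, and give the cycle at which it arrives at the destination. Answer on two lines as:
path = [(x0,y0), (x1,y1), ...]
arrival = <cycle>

path = [(3,2), (2,2), (1,2), (0,2), (0,1), (0,0)]
arrival = 19

#0 — 3,2 | c14
#1 — 2,2 | c15 | W
#2 — 1,2 | c16 | W
#3 — 0,2 | c17 | W
#4 — 0,1 | c18 | S
#5 — 0,0 | c19 | S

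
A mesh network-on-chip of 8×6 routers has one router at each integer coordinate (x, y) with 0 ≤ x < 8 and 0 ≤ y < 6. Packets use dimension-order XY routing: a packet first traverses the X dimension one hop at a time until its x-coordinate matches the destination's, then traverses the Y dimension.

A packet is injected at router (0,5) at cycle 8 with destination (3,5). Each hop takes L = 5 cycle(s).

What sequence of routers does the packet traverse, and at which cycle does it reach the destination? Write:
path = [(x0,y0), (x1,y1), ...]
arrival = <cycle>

path = [(0,5), (1,5), (2,5), (3,5)]
arrival = 23

t=8: at (0,5)
t=13: at (1,5) after E
t=18: at (2,5) after E
t=23: at (3,5) after E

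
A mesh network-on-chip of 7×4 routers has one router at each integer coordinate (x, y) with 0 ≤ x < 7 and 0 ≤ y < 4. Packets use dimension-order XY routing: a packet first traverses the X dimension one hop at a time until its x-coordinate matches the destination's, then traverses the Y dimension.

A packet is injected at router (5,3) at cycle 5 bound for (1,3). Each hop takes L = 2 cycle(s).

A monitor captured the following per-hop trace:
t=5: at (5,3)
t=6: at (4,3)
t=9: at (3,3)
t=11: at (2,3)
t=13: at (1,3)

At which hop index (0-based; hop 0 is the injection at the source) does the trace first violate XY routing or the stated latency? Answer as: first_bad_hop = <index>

check 1→ d=(-1,0) cyc+1: BAD: Δcyc=1≠L

first_bad_hop = 1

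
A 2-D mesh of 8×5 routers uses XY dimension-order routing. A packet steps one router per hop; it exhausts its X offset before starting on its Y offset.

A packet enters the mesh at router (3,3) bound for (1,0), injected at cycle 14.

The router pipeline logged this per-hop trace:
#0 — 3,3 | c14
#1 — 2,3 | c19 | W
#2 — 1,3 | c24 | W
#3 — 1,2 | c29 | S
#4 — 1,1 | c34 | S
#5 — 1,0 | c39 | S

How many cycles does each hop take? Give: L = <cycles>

cyc[1] − cyc[0] = 19 − 14 = 5.
Per-hop latency L = Δcyc = 5.

L = 5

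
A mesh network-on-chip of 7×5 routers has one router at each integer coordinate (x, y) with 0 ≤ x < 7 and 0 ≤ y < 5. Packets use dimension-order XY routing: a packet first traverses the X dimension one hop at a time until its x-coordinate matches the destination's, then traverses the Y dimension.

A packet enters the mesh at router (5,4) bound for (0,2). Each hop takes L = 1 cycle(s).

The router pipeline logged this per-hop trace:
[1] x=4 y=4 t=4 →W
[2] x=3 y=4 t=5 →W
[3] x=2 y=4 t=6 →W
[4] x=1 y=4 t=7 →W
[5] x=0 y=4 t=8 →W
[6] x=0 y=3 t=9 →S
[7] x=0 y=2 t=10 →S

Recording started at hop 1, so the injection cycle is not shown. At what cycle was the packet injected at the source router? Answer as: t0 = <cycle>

The first recorded entry is hop 1 at cycle 4.
t0 = cyc[1] − L = 4 − 1 = 3.

t0 = 3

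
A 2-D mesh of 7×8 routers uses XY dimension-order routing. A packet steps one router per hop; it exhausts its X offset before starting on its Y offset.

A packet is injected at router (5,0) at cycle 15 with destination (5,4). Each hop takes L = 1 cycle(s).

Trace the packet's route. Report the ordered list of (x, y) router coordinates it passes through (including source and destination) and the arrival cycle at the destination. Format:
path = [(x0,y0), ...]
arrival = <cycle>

  0. router=(5,0) cycle=15 (inject)
  1. router=(5,1) cycle=16 dir=N
  2. router=(5,2) cycle=17 dir=N
  3. router=(5,3) cycle=18 dir=N
  4. router=(5,4) cycle=19 dir=N

path = [(5,0), (5,1), (5,2), (5,3), (5,4)]
arrival = 19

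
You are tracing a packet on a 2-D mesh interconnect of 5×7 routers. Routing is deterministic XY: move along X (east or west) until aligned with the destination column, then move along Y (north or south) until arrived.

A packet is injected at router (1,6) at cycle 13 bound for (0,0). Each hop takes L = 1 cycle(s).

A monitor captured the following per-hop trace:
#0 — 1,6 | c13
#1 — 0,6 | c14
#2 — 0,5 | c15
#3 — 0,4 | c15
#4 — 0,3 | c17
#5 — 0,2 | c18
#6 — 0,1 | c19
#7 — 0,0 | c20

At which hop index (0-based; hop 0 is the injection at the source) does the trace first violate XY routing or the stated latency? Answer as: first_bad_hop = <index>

check 1→ d=(-1,0) cyc+1: ok
check 2→ d=(0,-1) cyc+1: ok
check 3→ d=(0,-1) cyc+0: BAD: Δcyc=0≠L

first_bad_hop = 3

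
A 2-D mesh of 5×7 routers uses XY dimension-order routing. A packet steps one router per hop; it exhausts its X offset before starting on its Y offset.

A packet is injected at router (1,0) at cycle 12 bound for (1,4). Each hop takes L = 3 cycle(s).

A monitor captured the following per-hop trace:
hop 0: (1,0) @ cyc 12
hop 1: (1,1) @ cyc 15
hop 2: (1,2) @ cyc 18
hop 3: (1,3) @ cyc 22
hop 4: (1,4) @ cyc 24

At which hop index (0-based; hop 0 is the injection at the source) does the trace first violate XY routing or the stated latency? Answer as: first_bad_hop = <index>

first_bad_hop = 3

hop 1: step (+0,+1), +3 cyc — ok
hop 2: step (+0,+1), +3 cyc — ok
hop 3: step (+0,+1), +4 cyc — BAD: Δcyc=4≠L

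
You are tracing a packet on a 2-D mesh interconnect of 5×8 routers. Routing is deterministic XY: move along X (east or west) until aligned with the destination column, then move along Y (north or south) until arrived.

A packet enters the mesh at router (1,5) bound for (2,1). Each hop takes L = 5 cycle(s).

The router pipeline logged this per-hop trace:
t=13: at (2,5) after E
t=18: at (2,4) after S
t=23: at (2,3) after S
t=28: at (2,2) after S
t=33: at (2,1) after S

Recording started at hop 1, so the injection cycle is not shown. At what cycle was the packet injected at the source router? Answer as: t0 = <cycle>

t0 = 8

At hop 1 the cycle is 13; in general cyc_k = t0 + kL.
Therefore t0 = 13 − L = 8.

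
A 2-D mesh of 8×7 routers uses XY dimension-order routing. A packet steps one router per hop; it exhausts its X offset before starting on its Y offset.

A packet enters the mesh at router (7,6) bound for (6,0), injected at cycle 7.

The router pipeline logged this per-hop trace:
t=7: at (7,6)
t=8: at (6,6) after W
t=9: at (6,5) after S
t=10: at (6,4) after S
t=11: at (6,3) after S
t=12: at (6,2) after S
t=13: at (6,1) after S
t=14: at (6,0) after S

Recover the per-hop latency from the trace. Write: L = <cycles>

L = 1

From hop 0 (7) to hop 1 (8): +1 cycles.
One hop costs L cycles, so L = 1.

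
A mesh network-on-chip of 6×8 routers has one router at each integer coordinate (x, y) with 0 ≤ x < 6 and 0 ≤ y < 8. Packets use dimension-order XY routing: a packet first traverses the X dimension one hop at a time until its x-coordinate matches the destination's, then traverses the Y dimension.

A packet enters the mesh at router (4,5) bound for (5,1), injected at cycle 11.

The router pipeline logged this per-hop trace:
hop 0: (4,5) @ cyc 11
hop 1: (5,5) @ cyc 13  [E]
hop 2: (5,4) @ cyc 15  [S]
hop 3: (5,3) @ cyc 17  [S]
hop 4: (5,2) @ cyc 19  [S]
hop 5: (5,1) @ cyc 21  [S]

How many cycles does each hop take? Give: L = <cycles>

L = 2

Δcyc across hop 0→1: 13 − 11 = 2.
Per-hop latency L = Δcyc = 2.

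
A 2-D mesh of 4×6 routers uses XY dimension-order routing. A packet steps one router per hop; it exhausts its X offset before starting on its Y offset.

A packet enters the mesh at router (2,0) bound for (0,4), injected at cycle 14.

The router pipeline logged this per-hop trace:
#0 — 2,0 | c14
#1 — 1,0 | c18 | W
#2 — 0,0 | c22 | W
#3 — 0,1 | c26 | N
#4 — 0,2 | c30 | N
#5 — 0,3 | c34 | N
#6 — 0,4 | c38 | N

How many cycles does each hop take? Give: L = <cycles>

cyc[1] − cyc[0] = 18 − 14 = 4.
Each hop adds L, hence L = 4.

L = 4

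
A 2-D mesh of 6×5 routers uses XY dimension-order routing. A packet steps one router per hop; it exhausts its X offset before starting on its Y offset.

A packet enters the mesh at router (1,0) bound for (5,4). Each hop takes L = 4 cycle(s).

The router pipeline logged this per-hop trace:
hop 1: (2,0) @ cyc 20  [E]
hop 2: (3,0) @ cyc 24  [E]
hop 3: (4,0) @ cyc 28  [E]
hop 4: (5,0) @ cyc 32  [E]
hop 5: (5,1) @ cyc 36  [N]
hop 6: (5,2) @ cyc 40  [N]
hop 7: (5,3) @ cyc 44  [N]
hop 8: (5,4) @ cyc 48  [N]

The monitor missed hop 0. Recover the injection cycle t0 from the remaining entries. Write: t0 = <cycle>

t0 = 16

cyc[1] = 20 and cyc[k] = t0 + k·L for every k.
Therefore t0 = 20 − L = 16.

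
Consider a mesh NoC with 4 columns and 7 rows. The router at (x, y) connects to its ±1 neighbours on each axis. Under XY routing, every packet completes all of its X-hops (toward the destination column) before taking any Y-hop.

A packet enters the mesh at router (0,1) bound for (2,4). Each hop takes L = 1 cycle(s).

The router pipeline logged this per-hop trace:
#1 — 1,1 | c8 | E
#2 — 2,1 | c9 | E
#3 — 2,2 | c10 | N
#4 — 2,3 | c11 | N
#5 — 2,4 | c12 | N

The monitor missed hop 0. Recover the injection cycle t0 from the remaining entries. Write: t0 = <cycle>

At hop 1 the cycle is 8; in general cyc_k = t0 + kL.
Subtract one hop: t0 = 8 − 1 = 7.

t0 = 7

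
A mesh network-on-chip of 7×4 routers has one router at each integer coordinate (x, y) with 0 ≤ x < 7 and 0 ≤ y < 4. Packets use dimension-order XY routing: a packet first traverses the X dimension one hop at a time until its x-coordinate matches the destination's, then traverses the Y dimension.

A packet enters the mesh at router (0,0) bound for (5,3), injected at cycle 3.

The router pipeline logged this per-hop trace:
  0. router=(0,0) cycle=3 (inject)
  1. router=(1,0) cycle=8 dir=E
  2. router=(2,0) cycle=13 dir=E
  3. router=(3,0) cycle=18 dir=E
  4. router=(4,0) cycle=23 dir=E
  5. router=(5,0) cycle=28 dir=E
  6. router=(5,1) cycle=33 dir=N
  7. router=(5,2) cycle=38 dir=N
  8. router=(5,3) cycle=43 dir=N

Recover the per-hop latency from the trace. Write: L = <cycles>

cyc[1] − cyc[0] = 8 − 3 = 5.
Each hop adds L, hence L = 5.

L = 5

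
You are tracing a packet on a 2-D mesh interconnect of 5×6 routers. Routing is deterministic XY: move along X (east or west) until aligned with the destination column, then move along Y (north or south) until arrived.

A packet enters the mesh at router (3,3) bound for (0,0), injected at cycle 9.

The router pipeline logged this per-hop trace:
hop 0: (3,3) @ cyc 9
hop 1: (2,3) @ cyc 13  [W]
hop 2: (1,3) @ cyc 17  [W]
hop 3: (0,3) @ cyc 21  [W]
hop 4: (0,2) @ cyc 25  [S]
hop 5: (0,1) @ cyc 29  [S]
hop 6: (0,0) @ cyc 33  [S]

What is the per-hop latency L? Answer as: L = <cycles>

Δcyc across hop 0→1: 13 − 9 = 4.
One hop costs L cycles, so L = 4.

L = 4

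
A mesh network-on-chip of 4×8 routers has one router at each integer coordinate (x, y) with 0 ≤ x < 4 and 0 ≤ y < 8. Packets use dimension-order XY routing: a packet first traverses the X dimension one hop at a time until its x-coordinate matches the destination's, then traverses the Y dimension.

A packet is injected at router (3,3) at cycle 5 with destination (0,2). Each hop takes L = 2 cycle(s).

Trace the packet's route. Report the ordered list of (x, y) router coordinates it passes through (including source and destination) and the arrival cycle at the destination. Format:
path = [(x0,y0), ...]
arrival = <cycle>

t=5: at (3,3)
t=7: at (2,3) after W
t=9: at (1,3) after W
t=11: at (0,3) after W
t=13: at (0,2) after S

path = [(3,3), (2,3), (1,3), (0,3), (0,2)]
arrival = 13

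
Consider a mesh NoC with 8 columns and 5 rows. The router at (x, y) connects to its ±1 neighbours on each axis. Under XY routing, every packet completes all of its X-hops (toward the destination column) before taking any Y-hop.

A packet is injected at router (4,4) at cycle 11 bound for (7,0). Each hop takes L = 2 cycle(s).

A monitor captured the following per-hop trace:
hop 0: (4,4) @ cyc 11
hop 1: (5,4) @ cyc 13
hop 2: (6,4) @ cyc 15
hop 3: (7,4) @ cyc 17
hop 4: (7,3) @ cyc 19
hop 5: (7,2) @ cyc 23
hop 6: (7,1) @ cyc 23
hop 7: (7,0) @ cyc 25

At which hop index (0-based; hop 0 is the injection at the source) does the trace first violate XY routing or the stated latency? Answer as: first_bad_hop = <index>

check 1→ d=(1,0) cyc+2: ok
check 2→ d=(1,0) cyc+2: ok
check 3→ d=(1,0) cyc+2: ok
check 4→ d=(0,-1) cyc+2: ok
check 5→ d=(0,-1) cyc+4: BAD: Δcyc=4≠L

first_bad_hop = 5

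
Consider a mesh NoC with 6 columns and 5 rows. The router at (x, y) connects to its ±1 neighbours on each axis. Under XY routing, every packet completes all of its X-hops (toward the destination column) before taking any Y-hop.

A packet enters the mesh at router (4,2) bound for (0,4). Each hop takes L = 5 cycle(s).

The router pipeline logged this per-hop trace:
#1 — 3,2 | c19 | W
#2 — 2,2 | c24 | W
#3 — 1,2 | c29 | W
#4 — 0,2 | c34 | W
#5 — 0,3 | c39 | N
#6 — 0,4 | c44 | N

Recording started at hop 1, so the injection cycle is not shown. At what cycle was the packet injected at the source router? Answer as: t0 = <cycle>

The first recorded entry is hop 1 at cycle 19.
t0 = cyc[1] − L = 19 − 5 = 14.

t0 = 14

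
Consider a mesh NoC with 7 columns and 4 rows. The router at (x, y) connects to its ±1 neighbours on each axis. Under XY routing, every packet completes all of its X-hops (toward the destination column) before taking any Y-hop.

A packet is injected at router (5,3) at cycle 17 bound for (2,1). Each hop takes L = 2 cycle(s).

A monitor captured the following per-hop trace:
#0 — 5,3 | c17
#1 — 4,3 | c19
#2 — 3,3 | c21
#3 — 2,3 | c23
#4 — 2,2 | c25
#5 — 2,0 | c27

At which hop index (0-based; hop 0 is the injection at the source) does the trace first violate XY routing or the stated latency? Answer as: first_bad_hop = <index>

check 1→ d=(-1,0) cyc+2: ok
check 2→ d=(-1,0) cyc+2: ok
check 3→ d=(-1,0) cyc+2: ok
check 4→ d=(0,-1) cyc+2: ok
check 5→ d=(0,-2) cyc+2: BAD: non-unit step

first_bad_hop = 5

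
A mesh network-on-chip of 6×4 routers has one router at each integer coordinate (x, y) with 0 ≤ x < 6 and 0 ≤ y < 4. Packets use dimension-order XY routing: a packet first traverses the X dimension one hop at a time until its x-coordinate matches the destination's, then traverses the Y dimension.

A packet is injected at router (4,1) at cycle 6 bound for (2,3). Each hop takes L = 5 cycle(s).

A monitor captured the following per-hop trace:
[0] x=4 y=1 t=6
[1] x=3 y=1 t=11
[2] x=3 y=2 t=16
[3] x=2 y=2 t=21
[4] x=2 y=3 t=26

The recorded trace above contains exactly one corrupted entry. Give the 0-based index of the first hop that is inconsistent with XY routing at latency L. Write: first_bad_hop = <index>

check 1→ d=(-1,0) cyc+5: ok
check 2→ d=(0,1) cyc+5: BAD: Y-move but x=3≠2

first_bad_hop = 2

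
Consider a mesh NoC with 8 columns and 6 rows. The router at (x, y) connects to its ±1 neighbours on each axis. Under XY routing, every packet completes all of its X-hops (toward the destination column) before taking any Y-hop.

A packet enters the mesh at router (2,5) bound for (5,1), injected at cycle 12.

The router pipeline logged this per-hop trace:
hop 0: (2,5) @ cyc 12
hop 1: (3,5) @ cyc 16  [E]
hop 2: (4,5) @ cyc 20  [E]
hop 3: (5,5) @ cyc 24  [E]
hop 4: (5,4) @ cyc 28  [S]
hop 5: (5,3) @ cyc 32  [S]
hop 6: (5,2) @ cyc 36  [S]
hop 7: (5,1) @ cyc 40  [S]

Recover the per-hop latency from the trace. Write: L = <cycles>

L = 4

Between hops 0 and 1 the cycle counter advances 16 − 12 = 4.
One hop costs L cycles, so L = 4.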